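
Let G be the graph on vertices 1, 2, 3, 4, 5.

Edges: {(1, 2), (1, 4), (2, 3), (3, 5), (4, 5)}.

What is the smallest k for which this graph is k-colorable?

3

The cycle 1-4-5-3-2-1 has odd length 5, so it cannot be 2-colored; at least 3 colors are needed.
3 colors suffice: 1=a, 2=c, 3=b, 4=b, 5=a. No two adjacent vertices share a color.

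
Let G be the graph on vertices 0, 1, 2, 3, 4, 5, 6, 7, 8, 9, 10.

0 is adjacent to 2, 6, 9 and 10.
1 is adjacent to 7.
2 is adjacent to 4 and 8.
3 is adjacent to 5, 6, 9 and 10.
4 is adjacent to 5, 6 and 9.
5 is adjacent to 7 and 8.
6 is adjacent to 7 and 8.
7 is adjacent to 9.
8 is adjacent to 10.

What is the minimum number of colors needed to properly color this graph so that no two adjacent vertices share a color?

2

8 and 10 are adjacent, so at least 2 colors are needed.
2 colors suffice: color a → {1, 2, 5, 6, 9, 10}; color b → {0, 3, 4, 7, 8}. Every edge joins two different colors.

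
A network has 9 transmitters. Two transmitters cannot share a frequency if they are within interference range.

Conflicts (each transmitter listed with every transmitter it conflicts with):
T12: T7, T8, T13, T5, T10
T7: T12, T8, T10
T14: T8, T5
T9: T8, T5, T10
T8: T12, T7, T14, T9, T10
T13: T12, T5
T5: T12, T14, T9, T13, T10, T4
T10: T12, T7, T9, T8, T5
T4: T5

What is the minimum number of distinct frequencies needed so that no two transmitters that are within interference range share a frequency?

T12, T7, T8, T10 are mutually in conflict, so at least 4 frequencies are needed.
4 frequencies suffice: frequency 1 → {T8, T5}; frequency 2 → {T12, T14, T9, T4}; frequency 3 → {T13, T10}; frequency 4 → {T7}. Each listed conflict is separated.

4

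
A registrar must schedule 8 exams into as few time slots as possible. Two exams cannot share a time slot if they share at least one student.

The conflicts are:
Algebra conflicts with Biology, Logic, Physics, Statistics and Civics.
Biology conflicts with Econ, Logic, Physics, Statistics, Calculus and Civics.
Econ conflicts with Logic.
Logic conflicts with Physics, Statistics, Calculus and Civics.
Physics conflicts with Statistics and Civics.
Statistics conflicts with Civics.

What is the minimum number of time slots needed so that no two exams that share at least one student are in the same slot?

Algebra, Biology, Logic, Physics, Statistics, Civics pairwise conflict, so at least 6 time slots are needed.
6 time slots suffice: time slot 1 → {Biology}; time slot 2 → {Logic}; time slot 3 → {Econ, Calculus, Civics}; time slot 4 → {Algebra}; time slot 5 → {Physics}; time slot 6 → {Statistics}. Each listed conflict is separated.

6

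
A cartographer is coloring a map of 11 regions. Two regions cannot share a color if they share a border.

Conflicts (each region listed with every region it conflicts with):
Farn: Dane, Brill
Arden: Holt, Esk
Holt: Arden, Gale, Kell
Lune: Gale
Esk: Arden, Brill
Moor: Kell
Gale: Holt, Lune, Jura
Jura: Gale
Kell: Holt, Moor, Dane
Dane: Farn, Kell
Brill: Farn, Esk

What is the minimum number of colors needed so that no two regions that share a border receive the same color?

The cycle Dane-Kell-Holt-Arden-Esk-Brill-Farn-Dane has odd length 7, so it cannot be 2-colored; at least 3 colors are needed.
3 colors suffice: color 1 → {Farn, Arden, Gale, Kell}; color 2 → {Holt, Lune, Esk, Moor, Jura, Dane}; color 3 → {Brill}. Each listed conflict is separated.

3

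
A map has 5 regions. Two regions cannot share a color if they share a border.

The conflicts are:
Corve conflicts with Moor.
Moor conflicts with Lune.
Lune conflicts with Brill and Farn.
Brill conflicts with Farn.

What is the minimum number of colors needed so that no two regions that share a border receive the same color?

Lune, Brill, Farn pairwise conflict, so at least 3 colors are needed.
3 colors suffice: Corve=1, Moor=2, Lune=1, Brill=3, Farn=2. Each listed conflict is separated.

3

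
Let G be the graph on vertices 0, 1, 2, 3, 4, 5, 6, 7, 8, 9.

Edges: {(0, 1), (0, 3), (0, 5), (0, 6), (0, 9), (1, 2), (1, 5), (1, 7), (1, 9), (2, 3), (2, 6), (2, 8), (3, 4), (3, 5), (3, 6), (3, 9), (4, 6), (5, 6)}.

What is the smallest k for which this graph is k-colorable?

4

0, 3, 5, 6 form a clique, so at least 4 colors are needed.
A valid assignment using 4 colors: 0=b, 1=a, 2=b, 3=a, 4=b, 5=d, 6=c, 7=b, 8=a, 9=c. No two adjacent vertices share a color.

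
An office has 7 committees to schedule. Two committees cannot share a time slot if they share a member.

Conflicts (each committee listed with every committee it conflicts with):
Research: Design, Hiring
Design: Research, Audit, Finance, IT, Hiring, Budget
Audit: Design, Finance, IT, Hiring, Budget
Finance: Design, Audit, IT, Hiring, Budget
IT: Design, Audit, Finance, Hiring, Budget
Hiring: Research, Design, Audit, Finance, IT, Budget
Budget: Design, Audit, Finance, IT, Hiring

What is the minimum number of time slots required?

Design, Audit, Finance, IT, Hiring, Budget all conflict with each other, so at least 6 time slots are needed.
A valid assignment using 6 time slots: Research=3, Design=1, Audit=6, Finance=5, IT=3, Hiring=2, Budget=4. No two conflicting committees share a time slot.

6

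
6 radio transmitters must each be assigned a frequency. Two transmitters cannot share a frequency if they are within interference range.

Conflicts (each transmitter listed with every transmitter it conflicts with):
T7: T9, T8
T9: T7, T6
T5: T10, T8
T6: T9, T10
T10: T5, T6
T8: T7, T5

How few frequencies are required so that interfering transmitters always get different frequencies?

T6 and T10 conflict, so at least 2 frequencies are needed.
A valid assignment using 2 frequencies: T7=1, T9=2, T5=1, T6=1, T10=2, T8=2. Each listed conflict is separated.

2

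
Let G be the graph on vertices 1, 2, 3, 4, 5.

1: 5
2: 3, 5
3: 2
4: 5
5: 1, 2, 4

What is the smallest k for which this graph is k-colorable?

1 and 5 are adjacent, so at least 2 colors are needed.
2 colors suffice: 1=b, 2=b, 3=a, 4=b, 5=a. Every edge joins two different colors.

2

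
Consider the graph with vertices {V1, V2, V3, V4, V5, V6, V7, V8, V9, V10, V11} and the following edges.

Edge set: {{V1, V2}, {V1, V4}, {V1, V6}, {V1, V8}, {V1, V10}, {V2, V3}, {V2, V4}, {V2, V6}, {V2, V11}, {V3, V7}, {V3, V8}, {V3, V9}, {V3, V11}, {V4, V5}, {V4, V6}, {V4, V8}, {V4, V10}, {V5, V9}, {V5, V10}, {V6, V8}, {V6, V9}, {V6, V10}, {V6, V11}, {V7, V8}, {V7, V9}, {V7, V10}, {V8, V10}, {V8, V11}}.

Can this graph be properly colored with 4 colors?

V1, V4, V6, V8, V10 are pairwise adjacent (a clique of size 5), so at least 5 colors are needed.
So 4 colors are not enough.

No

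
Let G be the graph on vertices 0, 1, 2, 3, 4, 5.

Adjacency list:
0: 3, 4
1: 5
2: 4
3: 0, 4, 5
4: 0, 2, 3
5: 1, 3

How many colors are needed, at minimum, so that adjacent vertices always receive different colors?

0, 3, 4 form a triangle, so at least 3 colors are needed.
3 colors suffice: color red → {1, 2, 3}; color blue → {4, 5}; color green → {0}. Every edge joins two different colors.

3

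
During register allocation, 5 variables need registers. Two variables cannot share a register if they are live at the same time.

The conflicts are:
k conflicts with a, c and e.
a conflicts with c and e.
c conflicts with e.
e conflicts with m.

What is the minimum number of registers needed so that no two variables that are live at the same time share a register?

k, a, c, e pairwise conflict, so at least 4 registers are needed.
Using 4 registers: k=3, a=4, c=2, e=1, m=2. Every pair that conflicts lands in different registers.

4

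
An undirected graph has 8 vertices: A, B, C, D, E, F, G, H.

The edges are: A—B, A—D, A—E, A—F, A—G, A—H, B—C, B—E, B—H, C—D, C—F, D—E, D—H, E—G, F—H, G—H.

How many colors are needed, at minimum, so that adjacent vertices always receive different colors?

3

A, F, H are pairwise adjacent, so at least 3 colors are needed.
3 colors suffice: A=1, B=3, C=1, D=3, E=2, F=3, G=3, H=2. Each edge has distinct colors on its endpoints.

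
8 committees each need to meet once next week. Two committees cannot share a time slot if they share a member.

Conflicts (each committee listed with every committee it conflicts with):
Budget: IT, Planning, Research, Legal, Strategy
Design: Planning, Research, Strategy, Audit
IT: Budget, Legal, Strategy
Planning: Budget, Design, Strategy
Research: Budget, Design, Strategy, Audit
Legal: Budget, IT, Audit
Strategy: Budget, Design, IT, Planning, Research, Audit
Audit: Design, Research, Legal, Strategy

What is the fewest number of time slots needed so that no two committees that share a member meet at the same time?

4

Design, Research, Strategy, Audit all conflict with each other, so at least 4 time slots are needed.
Using 4 time slots: Budget=2, Design=3, IT=3, Planning=4, Research=4, Legal=1, Strategy=1, Audit=2. Every pair that conflicts lands in different time slots.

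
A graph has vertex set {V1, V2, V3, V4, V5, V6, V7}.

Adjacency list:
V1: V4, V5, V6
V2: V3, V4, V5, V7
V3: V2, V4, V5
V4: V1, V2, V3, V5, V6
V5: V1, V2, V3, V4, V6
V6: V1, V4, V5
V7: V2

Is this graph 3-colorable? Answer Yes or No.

V2, V3, V4, V5 are pairwise adjacent (a clique of size 4), so at least 4 colors are needed.
So 3 colors are not enough.

No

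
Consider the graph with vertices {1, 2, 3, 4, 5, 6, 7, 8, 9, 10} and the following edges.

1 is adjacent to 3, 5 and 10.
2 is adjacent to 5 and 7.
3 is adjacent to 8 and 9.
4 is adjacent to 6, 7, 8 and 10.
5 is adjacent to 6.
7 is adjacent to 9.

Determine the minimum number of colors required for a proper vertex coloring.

3

The cycle 4-7-2-5-6-4 has odd length 5, so it cannot be 2-colored; at least 3 colors are needed.
A valid assignment using 3 colors: 1=b, 2=c, 3=a, 4=a, 5=a, 6=b, 7=b, 8=b, 9=c, 10=c. Every edge joins two different colors.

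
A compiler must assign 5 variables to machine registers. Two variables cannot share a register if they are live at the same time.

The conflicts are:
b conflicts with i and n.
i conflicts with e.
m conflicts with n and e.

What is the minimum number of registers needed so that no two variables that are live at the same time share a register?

The cycle b-i-e-m-n-b has odd length 5, so it cannot be 2-colored; at least 3 registers are needed.
Using 3 registers: b=3, i=2, m=2, n=1, e=1. Each listed conflict is separated.

3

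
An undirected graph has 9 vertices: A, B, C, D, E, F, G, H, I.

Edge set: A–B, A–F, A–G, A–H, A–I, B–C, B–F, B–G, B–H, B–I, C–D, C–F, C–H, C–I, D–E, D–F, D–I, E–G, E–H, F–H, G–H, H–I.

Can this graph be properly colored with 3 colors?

A, B, F, H are mutually adjacent (a clique of size 4), so at least 4 colors are needed.
So 3 colors are not enough.

No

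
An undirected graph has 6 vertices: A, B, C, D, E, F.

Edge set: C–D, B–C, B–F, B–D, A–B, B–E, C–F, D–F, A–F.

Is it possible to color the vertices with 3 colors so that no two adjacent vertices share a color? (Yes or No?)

No

B, C, D, F are mutually adjacent (a clique of size 4), so at least 4 colors are needed.
So 3 colors are not enough.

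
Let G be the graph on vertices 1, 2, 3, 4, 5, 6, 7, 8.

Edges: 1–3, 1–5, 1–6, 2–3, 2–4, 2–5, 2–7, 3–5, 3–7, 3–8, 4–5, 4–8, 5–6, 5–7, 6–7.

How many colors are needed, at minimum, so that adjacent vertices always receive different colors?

2, 3, 5, 7 are mutually adjacent (a clique of size 4), so at least 4 colors are needed.
One proper 4-coloring: 1=green, 2=green, 3=blue, 4=blue, 5=red, 6=blue, 7=yellow, 8=red. Each edge has distinct colors on its endpoints.

4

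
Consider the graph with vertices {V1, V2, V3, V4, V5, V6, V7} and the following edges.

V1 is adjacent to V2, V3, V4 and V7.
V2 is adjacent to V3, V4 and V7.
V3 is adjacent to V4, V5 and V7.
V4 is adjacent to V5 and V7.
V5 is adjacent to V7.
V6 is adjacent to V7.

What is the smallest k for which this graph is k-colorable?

V1, V2, V3, V4, V7 form a clique, so at least 5 colors are needed.
5 colors suffice: color R → {V7}; color B → {V4, V6}; color G → {V3}; color Y → {V1, V5}; color P → {V2}. No two adjacent vertices share a color.

5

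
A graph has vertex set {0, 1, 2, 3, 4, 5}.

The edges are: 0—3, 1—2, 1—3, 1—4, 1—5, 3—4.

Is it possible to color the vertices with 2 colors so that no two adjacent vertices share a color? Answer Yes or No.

No

1, 3, 4 are pairwise adjacent, so at least 3 colors are needed.
So 2 colors are not enough.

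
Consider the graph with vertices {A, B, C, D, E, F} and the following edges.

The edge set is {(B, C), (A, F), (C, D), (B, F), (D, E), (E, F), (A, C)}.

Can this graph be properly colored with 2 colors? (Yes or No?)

No

The cycle F-B-C-D-E-F has odd length 5, so it cannot be 2-colored; at least 3 colors are needed.
So 2 colors are not enough.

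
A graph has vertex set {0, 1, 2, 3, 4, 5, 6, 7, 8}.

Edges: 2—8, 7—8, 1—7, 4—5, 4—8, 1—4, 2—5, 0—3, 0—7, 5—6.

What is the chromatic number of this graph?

2

0 and 7 are adjacent, so at least 2 colors are needed.
2 colors suffice: color a → {0, 1, 5, 8}; color b → {2, 3, 4, 6, 7}. Each edge has distinct colors on its endpoints.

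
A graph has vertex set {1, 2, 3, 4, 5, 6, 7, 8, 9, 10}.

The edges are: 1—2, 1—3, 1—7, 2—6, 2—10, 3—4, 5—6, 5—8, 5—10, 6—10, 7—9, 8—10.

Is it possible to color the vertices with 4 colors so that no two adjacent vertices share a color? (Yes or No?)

Yes

The chromatic number is 3. 2, 6, 10 form a triangle, so at least 3 colors are needed.
3 colors suffice: 1=red, 2=green, 3=blue, 4=red, 5=green, 6=blue, 7=blue, 8=blue, 9=red, 10=red.
Since 4 ≥ 3, a proper 4-coloring certainly exists.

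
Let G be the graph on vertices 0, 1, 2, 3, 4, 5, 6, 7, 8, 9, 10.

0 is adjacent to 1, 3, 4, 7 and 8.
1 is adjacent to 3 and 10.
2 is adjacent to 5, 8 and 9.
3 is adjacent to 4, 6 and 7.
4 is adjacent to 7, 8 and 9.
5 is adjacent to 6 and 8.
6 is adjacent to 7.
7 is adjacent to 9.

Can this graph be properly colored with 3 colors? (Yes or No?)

0, 3, 4, 7 form a clique, so at least 4 colors are needed.
So 3 colors are not enough.

No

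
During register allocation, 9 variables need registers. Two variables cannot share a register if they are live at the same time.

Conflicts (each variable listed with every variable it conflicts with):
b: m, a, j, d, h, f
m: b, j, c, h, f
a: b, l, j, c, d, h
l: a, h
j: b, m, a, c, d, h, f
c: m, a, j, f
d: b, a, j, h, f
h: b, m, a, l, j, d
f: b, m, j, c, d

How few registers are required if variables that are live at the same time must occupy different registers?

5

b, a, j, d, h pairwise conflict, so at least 5 registers are needed.
5 registers suffice: register 1 → {l, j}; register 2 → {b, c}; register 3 → {h, f}; register 4 → {m, a}; register 5 → {d}. Every pair that conflicts lands in different registers.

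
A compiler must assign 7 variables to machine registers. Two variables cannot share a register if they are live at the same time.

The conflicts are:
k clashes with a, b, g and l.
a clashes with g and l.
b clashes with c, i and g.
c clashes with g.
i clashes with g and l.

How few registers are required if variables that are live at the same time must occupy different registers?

b, i, g all conflict with each other, so at least 3 registers are needed.
3 registers suffice: register 1 → {g, l}; register 2 → {k, c, i}; register 3 → {a, b}. No two conflicting variables share a register.

3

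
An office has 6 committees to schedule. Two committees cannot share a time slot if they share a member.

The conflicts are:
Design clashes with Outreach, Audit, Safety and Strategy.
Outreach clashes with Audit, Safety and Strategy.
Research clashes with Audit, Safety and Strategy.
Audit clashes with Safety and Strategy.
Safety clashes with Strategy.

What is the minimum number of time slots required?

5

Design, Outreach, Audit, Safety, Strategy are mutually in conflict, so at least 5 time slots are needed.
5 time slots suffice: time slot 1 → {Strategy}; time slot 2 → {Safety}; time slot 3 → {Audit}; time slot 4 → {Outreach, Research}; time slot 5 → {Design}. Every pair that conflicts lands in different time slots.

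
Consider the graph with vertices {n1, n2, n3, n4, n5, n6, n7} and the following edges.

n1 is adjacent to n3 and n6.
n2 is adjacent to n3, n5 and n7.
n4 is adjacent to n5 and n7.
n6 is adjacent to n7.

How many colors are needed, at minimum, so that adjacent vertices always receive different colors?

The cycle n1-n6-n7-n2-n3-n1 has odd length 5, so it cannot be 2-colored; at least 3 colors are needed.
3 colors suffice: color 1 → {n2, n4, n6}; color 2 → {n1, n5, n7}; color 3 → {n3}. No two adjacent vertices share a color.

3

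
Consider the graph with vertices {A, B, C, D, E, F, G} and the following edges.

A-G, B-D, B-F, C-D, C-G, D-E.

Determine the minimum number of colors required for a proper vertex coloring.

D and E are adjacent, so at least 2 colors are needed.
2 colors suffice: color 1 → {D, F, G}; color 2 → {A, B, C, E}. Every edge joins two different colors.

2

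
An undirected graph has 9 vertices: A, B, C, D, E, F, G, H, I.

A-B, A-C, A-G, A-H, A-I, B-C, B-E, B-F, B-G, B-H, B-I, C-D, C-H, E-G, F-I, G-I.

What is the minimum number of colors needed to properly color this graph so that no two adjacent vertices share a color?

4

A, B, C, H are pairwise adjacent (a clique of size 4), so at least 4 colors are needed.
4 colors suffice: color red → {B, D}; color blue → {A, E, F}; color green → {C, I}; color yellow → {G, H}. Every edge joins two different colors.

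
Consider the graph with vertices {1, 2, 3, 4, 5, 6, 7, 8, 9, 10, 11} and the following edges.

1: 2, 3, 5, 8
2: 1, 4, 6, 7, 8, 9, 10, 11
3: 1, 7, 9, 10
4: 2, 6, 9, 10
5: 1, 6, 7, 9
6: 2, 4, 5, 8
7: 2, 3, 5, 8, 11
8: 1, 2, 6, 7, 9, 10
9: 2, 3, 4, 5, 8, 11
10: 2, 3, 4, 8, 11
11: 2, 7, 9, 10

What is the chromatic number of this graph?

2, 10, 11 are mutually adjacent, so at least 3 colors are needed.
One proper 3-coloring: 1=green, 2=red, 3=red, 4=blue, 5=red, 6=green, 7=green, 8=blue, 9=green, 10=green, 11=blue. No two adjacent vertices share a color.

3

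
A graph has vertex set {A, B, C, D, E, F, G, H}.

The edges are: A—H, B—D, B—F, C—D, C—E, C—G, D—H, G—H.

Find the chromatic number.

2

A and H are adjacent, so at least 2 colors are needed.
2 colors suffice: color red → {B, C, H}; color blue → {A, D, E, F, G}. No two adjacent vertices share a color.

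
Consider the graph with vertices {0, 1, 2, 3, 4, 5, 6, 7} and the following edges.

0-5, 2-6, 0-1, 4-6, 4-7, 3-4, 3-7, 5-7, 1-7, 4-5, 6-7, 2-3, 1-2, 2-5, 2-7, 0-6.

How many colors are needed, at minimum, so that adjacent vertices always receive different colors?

2, 3, 7 are mutually adjacent, so at least 3 colors are needed.
3 colors suffice: color a → {0, 7}; color b → {2, 4}; color c → {1, 3, 5, 6}. Every edge joins two different colors.

3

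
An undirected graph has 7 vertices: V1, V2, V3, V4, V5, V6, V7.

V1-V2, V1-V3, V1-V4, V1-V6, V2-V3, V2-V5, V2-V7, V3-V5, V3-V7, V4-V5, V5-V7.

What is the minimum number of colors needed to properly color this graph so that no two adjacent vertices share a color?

4

V2, V3, V5, V7 form a clique, so at least 4 colors are needed.
4 colors suffice: color red → {V1, V5}; color blue → {V2, V4, V6}; color green → {V3}; color yellow → {V7}. No two adjacent vertices share a color.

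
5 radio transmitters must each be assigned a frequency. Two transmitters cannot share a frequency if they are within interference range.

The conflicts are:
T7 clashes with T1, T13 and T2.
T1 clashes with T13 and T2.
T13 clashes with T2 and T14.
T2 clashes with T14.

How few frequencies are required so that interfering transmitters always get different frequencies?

T7, T1, T13, T2 all conflict with each other, so at least 4 frequencies are needed.
4 frequencies suffice: frequency 1 → {T2}; frequency 2 → {T13}; frequency 3 → {T1, T14}; frequency 4 → {T7}. Each listed conflict is separated.

4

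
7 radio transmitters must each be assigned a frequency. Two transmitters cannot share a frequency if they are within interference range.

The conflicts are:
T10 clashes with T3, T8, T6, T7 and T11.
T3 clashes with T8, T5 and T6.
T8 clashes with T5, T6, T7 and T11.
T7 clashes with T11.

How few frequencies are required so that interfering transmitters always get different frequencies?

T10, T8, T7, T11 are mutually in conflict, so at least 4 frequencies are needed.
4 frequencies suffice: frequency 1 → {T8}; frequency 2 → {T10, T5}; frequency 3 → {T3, T11}; frequency 4 → {T6, T7}. No two conflicting transmitters share a frequency.

4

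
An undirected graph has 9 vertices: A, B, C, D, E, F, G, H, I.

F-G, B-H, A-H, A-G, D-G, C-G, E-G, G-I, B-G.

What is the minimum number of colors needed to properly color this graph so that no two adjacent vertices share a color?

2

G and I are adjacent, so at least 2 colors are needed.
2 colors suffice: color red → {G, H}; color blue → {A, B, C, D, E, F, I}. Each edge has distinct colors on its endpoints.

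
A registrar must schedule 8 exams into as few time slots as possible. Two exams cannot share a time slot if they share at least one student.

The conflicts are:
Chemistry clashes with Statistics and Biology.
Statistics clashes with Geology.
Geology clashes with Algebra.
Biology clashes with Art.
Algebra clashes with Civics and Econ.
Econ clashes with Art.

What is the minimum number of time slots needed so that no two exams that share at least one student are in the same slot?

3

The cycle Geology-Algebra-Econ-Art-Biology-Chemistry-Statistics-Geology has odd length 7, so it cannot be 2-colored; at least 3 time slots are needed.
3 time slots suffice: time slot 1 → {Statistics, Algebra, Art}; time slot 2 → {Geology, Biology, Civics, Econ}; time slot 3 → {Chemistry}. No two conflicting exams share a time slot.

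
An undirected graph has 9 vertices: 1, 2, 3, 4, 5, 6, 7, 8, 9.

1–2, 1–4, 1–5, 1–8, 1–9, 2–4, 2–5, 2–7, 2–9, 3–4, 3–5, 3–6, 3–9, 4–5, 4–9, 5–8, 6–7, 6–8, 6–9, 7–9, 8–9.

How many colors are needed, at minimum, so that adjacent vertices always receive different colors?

1, 2, 4, 5 are pairwise adjacent (a clique of size 4), so at least 4 colors are needed.
4 colors suffice: color a → {5, 9}; color b → {1, 6}; color c → {4, 7, 8}; color d → {2, 3}. Every edge joins two different colors.

4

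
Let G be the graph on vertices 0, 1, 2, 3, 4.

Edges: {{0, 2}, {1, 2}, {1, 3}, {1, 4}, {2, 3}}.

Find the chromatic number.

1, 2, 3 form a triangle, so at least 3 colors are needed.
3 colors suffice: color red → {2, 4}; color blue → {0, 1}; color green → {3}. Each edge has distinct colors on its endpoints.

3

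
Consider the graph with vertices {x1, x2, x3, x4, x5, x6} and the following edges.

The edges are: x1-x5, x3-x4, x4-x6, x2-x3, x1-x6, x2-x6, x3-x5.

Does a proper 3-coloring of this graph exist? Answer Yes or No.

Yes

The chromatic number is 3. The cycle x5-x3-x4-x6-x1-x5 has odd length 5, so it cannot be 2-colored; at least 3 colors are needed.
3 colors suffice: color 1 → {x3, x6}; color 2 → {x1, x2, x4}; color 3 → {x5}.
That is already a proper 3-coloring.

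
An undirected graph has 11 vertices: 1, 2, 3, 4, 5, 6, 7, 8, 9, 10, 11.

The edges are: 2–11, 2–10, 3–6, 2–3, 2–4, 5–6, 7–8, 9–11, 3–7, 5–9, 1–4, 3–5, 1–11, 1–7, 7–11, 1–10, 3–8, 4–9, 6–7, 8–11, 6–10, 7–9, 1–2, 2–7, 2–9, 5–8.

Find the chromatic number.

1, 2, 7, 11 form a clique, so at least 4 colors are needed.
One proper 4-coloring: 1=c, 2=a, 3=c, 4=b, 5=b, 6=a, 7=b, 8=a, 9=c, 10=b, 11=d. Every edge joins two different colors.

4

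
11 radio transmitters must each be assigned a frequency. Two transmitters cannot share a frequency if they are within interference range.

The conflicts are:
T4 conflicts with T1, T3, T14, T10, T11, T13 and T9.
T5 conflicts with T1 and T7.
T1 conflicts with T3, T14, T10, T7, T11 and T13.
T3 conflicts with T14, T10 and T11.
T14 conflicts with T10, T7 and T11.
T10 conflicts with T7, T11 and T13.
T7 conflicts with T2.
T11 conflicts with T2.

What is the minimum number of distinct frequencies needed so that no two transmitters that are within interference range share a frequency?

T4, T1, T3, T14, T10, T11 all conflict with each other, so at least 6 frequencies are needed.
6 frequencies suffice: frequency 1 → {T1, T9, T2}; frequency 2 → {T4, T7}; frequency 3 → {T5, T10}; frequency 4 → {T11, T13}; frequency 5 → {T14}; frequency 6 → {T3}. Each listed conflict is separated.

6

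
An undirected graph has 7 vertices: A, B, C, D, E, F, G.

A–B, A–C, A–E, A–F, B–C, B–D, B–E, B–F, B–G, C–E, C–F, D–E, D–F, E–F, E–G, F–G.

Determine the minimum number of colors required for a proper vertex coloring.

A, B, C, E, F are pairwise adjacent (a clique of size 5), so at least 5 colors are needed.
5 colors suffice: A=purple, B=green, C=yellow, D=yellow, E=blue, F=red, G=yellow. No two adjacent vertices share a color.

5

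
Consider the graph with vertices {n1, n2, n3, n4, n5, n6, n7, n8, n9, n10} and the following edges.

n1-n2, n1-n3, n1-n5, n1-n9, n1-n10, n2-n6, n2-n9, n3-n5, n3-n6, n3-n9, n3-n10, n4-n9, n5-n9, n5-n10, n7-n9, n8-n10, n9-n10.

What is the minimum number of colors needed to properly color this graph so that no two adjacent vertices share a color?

n1, n3, n5, n9, n10 are mutually adjacent (a clique of size 5), so at least 5 colors are needed.
5 colors suffice: color 1 → {n6, n8, n9}; color 2 → {n2, n3, n4, n7}; color 3 → {n1}; color 4 → {n10}; color 5 → {n5}. No two adjacent vertices share a color.

5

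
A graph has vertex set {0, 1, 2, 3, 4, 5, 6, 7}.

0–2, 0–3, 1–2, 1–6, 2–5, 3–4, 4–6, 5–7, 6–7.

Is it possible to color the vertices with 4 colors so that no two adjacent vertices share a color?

The chromatic number is 3. The cycle 7-6-1-2-5-7 has odd length 5, so it cannot be 2-colored; at least 3 colors are needed.
3 colors suffice: color a → {2, 3, 6}; color b → {0, 1, 4, 7}; color c → {5}.
Since 4 ≥ 3, a proper 4-coloring certainly exists.

Yes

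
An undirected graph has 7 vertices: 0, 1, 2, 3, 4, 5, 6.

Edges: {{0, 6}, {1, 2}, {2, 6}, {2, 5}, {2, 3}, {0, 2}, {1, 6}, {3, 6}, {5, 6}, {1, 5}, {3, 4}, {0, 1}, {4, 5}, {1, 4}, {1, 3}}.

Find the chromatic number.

1, 2, 5, 6 form a clique, so at least 4 colors are needed.
4 colors suffice: 0=yellow, 1=red, 2=blue, 3=yellow, 4=blue, 5=yellow, 6=green. Every edge joins two different colors.

4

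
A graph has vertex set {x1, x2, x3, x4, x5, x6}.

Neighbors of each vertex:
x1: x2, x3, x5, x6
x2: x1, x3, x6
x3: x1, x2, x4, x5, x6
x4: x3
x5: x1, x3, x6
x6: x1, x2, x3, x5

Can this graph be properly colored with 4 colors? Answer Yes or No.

Yes

The chromatic number is 4. x1, x2, x3, x6 are pairwise adjacent (a clique of size 4), so at least 4 colors are needed.
4 colors suffice: color 1 → {x3}; color 2 → {x1, x4}; color 3 → {x6}; color 4 → {x2, x5}.
That is already a proper 4-coloring.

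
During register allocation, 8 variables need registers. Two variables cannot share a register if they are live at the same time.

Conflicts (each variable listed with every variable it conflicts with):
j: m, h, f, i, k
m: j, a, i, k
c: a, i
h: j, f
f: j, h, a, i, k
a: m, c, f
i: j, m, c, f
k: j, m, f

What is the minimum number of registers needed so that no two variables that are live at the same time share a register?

j, f, i all conflict with each other, so at least 3 registers are needed.
A valid assignment using 3 registers: j=2, m=1, c=1, h=3, f=1, a=2, i=3, k=3. Every pair that conflicts lands in different registers.

3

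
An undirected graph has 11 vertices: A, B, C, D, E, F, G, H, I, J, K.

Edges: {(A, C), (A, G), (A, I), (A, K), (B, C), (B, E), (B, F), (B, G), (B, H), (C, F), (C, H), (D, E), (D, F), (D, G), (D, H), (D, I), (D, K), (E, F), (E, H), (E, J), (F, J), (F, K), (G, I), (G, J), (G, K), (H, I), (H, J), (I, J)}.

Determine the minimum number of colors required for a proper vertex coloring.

3

D, G, K form a triangle, so at least 3 colors are needed.
3 colors suffice: color red → {F, G, H}; color blue → {A, B, D, J}; color green → {C, E, I, K}. Every edge joins two different colors.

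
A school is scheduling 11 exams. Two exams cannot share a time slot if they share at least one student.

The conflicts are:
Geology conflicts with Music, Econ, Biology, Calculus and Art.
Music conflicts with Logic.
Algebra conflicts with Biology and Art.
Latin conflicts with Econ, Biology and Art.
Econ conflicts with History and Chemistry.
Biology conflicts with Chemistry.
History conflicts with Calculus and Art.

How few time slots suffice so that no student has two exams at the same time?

Algebra and Biology conflict, so at least 2 time slots are needed.
2 time slots suffice: Geology=1, Music=2, Algebra=1, Logic=1, Latin=1, Econ=2, Biology=2, History=1, Calculus=2, Chemistry=1, Art=2. No two conflicting exams share a time slot.

2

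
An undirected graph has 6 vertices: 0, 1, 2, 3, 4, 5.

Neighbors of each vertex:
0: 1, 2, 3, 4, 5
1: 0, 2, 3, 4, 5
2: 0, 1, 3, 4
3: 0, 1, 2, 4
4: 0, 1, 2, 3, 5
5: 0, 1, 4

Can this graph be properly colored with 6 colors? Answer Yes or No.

Yes

The chromatic number is 5. 0, 1, 2, 3, 4 are pairwise adjacent (a clique of size 5), so at least 5 colors are needed.
One proper 5-coloring: 0=blue, 1=red, 2=yellow, 3=purple, 4=green, 5=yellow.
Since 6 ≥ 5, a proper 6-coloring certainly exists.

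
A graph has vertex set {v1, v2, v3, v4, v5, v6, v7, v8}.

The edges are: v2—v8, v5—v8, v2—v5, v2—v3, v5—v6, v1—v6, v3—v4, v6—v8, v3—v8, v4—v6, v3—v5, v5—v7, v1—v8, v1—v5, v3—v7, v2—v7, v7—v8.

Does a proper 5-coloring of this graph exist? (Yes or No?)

The chromatic number is 5. v2, v3, v5, v7, v8 are pairwise adjacent (a clique of size 5), so at least 5 colors are needed.
5 colors suffice: color red → {v4, v8}; color blue → {v5}; color green → {v3, v6}; color yellow → {v1, v7}; color purple → {v2}.
That is already a proper 5-coloring.

Yes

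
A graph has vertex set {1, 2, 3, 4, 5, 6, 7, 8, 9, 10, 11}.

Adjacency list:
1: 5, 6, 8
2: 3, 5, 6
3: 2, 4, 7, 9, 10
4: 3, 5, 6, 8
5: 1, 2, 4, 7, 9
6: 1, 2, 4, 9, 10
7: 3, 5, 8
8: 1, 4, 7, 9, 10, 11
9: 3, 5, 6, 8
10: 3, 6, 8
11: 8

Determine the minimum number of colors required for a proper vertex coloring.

2 and 5 are adjacent, so at least 2 colors are needed.
One proper 2-coloring: 1=b, 2=b, 3=a, 4=b, 5=a, 6=a, 7=b, 8=a, 9=b, 10=b, 11=b. Every edge joins two different colors.

2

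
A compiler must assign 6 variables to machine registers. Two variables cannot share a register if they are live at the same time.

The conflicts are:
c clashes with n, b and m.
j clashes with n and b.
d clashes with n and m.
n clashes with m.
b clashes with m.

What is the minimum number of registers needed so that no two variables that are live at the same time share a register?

3

c, n, m all conflict with each other, so at least 3 registers are needed.
3 registers suffice: c=3, j=2, d=3, n=1, b=1, m=2. Each listed conflict is separated.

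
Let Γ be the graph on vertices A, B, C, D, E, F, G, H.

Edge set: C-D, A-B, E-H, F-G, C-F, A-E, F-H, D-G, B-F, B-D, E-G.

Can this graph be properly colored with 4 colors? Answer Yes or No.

The chromatic number is 3. The cycle G-D-B-A-E-G has odd length 5, so it cannot be 2-colored; at least 3 colors are needed.
3 colors suffice: color red → {D, E, F}; color blue → {B, C, G, H}; color green → {A}.
Since 4 ≥ 3, a proper 4-coloring certainly exists.

Yes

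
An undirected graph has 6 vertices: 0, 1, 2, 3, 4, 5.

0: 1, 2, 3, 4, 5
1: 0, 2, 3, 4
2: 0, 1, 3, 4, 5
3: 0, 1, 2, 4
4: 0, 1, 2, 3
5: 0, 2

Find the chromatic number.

5

0, 1, 2, 3, 4 are pairwise adjacent (a clique of size 5), so at least 5 colors are needed.
One proper 5-coloring: 0=blue, 1=yellow, 2=red, 3=purple, 4=green, 5=green. Every edge joins two different colors.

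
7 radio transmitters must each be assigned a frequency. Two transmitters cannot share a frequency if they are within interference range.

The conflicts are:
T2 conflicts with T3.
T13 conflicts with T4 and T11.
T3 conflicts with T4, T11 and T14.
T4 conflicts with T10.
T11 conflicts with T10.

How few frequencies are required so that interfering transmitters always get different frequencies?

2

T3 and T14 conflict, so at least 2 frequencies are needed.
2 frequencies suffice: T2=2, T13=1, T3=1, T4=2, T11=2, T14=2, T10=1. No two conflicting transmitters share a frequency.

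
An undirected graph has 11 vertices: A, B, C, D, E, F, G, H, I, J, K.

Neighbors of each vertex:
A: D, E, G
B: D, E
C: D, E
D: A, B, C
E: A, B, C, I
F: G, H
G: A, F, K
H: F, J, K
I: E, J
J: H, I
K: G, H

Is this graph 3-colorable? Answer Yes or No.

The chromatic number is 3. The cycle F-G-A-E-I-J-H-F has odd length 7, so it cannot be 2-colored; at least 3 colors are needed.
A valid assignment using 3 colors: A=blue, B=blue, C=blue, D=red, E=red, F=blue, G=red, H=red, I=green, J=blue, K=blue.
That is already a proper 3-coloring.

Yes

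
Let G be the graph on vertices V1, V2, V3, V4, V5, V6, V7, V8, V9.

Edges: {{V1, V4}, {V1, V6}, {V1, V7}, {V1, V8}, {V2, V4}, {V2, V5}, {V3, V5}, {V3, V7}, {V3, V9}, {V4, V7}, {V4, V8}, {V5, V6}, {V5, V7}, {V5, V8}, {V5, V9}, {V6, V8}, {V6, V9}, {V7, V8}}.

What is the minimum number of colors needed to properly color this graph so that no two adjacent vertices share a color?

4

V1, V4, V7, V8 form a clique, so at least 4 colors are needed.
4 colors suffice: V1=4, V2=2, V3=3, V4=1, V5=1, V6=2, V7=2, V8=3, V9=4. No two adjacent vertices share a color.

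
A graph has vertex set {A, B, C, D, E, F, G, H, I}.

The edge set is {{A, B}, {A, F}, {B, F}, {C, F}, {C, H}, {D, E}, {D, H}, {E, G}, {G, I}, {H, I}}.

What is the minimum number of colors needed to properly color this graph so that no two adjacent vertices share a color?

A, B, F are mutually adjacent, so at least 3 colors are needed.
3 colors suffice: color 1 → {E, F, H}; color 2 → {B, C, D, I}; color 3 → {A, G}. Each edge has distinct colors on its endpoints.

3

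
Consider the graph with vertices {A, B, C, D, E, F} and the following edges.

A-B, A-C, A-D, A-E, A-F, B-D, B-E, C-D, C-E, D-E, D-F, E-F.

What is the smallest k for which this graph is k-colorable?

A, D, E, F form a clique, so at least 4 colors are needed.
4 colors suffice: A=2, B=4, C=4, D=3, E=1, F=4. Every edge joins two different colors.

4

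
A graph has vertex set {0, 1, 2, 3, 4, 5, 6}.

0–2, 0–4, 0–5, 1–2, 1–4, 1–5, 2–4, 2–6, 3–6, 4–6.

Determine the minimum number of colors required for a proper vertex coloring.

1, 2, 4 are mutually adjacent, so at least 3 colors are needed.
A valid assignment using 3 colors: 0=c, 1=c, 2=a, 3=a, 4=b, 5=a, 6=c. Each edge has distinct colors on its endpoints.

3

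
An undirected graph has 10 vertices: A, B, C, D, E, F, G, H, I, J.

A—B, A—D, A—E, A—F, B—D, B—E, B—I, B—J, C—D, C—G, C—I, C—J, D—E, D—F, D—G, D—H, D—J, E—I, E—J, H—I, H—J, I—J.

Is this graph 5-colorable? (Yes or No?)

The chromatic number is 4. B, E, I, J are pairwise adjacent (a clique of size 4), so at least 4 colors are needed.
4 colors suffice: A=2, B=3, C=3, D=1, E=4, F=3, G=2, H=3, I=1, J=2.
Since 5 ≥ 4, a proper 5-coloring certainly exists.

Yes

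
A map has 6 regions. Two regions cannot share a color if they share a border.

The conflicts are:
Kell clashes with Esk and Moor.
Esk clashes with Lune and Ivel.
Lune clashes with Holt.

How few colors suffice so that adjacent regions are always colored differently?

Kell and Esk conflict, so at least 2 colors are needed.
2 colors suffice: color 1 → {Esk, Moor, Holt}; color 2 → {Kell, Lune, Ivel}. No two conflicting regions share a color.

2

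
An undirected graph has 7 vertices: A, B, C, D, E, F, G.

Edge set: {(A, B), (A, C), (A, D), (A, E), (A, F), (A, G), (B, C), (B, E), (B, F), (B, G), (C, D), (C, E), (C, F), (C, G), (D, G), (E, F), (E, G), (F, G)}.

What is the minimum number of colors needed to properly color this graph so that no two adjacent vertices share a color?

A, B, C, E, F, G are pairwise adjacent (a clique of size 6), so at least 6 colors are needed.
6 colors suffice: color 1 → {C}; color 2 → {A}; color 3 → {G}; color 4 → {D, E}; color 5 → {F}; color 6 → {B}. Every edge joins two different colors.

6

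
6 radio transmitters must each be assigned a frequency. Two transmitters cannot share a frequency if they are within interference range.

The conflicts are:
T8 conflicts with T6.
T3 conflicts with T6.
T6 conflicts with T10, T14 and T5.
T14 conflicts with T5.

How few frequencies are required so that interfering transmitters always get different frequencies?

T6, T14, T5 all conflict with each other, so at least 3 frequencies are needed.
3 frequencies suffice: frequency 1 → {T6}; frequency 2 → {T8, T3, T10, T14}; frequency 3 → {T5}. No two conflicting transmitters share a frequency.

3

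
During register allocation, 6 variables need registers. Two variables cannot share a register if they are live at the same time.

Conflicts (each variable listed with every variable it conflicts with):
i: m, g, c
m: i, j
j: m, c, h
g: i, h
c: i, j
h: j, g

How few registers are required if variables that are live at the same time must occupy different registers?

3

The cycle j-c-i-g-h-j has odd length 5, so it cannot be 2-colored; at least 3 registers are needed.
A valid assignment using 3 registers: i=1, m=2, j=1, g=2, c=2, h=3. No two conflicting variables share a register.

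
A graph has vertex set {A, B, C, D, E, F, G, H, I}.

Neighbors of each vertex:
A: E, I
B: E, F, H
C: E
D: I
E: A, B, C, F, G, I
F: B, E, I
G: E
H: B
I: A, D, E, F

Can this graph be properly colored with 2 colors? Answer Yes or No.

B, E, F form a triangle, so at least 3 colors are needed.
So 2 colors are not enough.

No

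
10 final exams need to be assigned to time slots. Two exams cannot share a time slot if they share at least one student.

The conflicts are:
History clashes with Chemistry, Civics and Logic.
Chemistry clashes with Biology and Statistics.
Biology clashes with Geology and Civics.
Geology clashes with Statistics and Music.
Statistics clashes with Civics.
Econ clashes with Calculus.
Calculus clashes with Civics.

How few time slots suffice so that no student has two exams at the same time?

Econ and Calculus conflict, so at least 2 time slots are needed.
2 time slots suffice: time slot 1 → {Chemistry, Geology, Econ, Civics, Logic}; time slot 2 → {History, Biology, Statistics, Calculus, Music}. Every pair that conflicts lands in different time slots.

2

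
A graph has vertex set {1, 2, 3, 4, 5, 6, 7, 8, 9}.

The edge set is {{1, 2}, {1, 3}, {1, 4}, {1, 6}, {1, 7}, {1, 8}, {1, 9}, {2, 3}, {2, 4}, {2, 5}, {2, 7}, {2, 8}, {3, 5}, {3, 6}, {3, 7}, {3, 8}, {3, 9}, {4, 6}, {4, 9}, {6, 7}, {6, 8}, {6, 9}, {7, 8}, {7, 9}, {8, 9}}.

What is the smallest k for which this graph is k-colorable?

1, 3, 6, 7, 8, 9 are pairwise adjacent (a clique of size 6), so at least 6 colors are needed.
A valid assignment using 6 colors: 1=a, 2=c, 3=b, 4=b, 5=a, 6=f, 7=d, 8=e, 9=c. Each edge has distinct colors on its endpoints.

6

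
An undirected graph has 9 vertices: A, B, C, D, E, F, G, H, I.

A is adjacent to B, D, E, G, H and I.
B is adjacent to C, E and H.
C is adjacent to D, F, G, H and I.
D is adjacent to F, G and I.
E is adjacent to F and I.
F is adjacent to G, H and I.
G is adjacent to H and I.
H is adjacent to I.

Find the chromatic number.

C, D, F, G, I are mutually adjacent (a clique of size 5), so at least 5 colors are needed.
5 colors suffice: A=2, B=1, C=5, D=3, E=3, F=2, G=4, H=3, I=1. Every edge joins two different colors.

5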